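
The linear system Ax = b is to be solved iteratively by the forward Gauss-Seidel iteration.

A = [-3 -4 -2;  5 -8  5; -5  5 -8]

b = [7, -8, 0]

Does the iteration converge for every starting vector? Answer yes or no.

Write A = D+L+U with D = diag(-3, -8, -8).
Gauss-Seidel: T = -(D+L)⁻¹U, row 0 first, T[0,2] = -(-2)/(-3) = -0.6667; later rows by forward substitution.
  T[0,:] = [+0.0000 -1.3333 -0.6667]
  T[1,:] = [+0.0000 -0.8333 +0.2083]
  T[2,:] = [+0.0000 +0.3125 +0.5469]
eigenvalue magnitudes: 0.8790, 0.5925, 0.0000.
ρ = 0.8790; 0.8790 < 1 ⇒ converges.

yes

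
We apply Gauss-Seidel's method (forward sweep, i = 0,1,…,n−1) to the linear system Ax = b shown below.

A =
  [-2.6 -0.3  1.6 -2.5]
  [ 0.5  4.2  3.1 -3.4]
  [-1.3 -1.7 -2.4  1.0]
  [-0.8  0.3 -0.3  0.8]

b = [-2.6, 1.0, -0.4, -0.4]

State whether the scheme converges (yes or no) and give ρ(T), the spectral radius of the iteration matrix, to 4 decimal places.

no, ρ = 1.2794

Let D = diag(-2.6, 4.2, -2.4, 0.8); L, U the strict triangles.
Gauss-Seidel: T = -(D+L)⁻¹U, row 0 first, T[0,1] = -(-0.3)/(-2.6) = -0.1154; later rows by forward substitution.
  T[0,:] = [+0.0000  -0.1154  +0.6154  -0.9615]
  T[1,:] = [+0.0000  +0.0137  -0.8114  +0.9240]
  T[2,:] = [+0.0000  +0.0528  +0.2414  +0.2830]
  T[3,:] = [+0.0000  -0.1007  +1.0102  -1.2019]
moduli |λ_i(T)| = 1.2794, 0.4017, 0.0691, 0.0000.
ρ = 1.2794; 1.2794 > 1 ⇒ diverges.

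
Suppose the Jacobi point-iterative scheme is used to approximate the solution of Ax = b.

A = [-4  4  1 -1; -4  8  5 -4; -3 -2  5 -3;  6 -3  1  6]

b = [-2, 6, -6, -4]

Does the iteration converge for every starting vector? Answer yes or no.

Split A = D + L + U, D = diag(-4, 8, 5, 6).
Jacobi T = -D⁻¹(L+U): T[0,3] = -(-1)/(-4) = -0.2500; T[0,0] = 0.
  T[0,:] = [+0.0000 +1.0000 +0.2500 -0.2500]
  T[1,:] = [+0.5000 +0.0000 -0.6250 +0.5000]
  T[2,:] = [+0.6000 +0.4000 +0.0000 +0.6000]
  T[3,:] = [-1.0000 +0.5000 -0.1667 +0.0000]
eigenvalue magnitudes: 1.3858, 0.8335, 0.8335, 0.4599.
ρ = 1.3858; 1.3858 > 1 ⇒ diverges.

no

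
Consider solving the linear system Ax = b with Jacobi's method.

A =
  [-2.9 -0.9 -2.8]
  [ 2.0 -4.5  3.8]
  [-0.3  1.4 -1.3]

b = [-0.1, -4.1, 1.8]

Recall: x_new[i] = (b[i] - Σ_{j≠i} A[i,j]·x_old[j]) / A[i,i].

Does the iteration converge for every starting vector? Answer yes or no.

Split A = D + L + U, D = diag(-2.9, -4.5, -1.3).
Jacobi: T = -D⁻¹(L+U), T[2,1] = -(1.4)/(-1.3) = +1.0769; T[2,2] = 0.
  T[0,:] = [+0.0000, -0.3103, -0.9655]
  T[1,:] = [+0.4444, +0.0000, +0.8444]
  T[2,:] = [-0.2308, +1.0769, +0.0000]
|λ(T)| sorted: 1.1581, 0.5889, 0.5889.
ρ = 1.1581; 1.1581 > 1: divergent.

no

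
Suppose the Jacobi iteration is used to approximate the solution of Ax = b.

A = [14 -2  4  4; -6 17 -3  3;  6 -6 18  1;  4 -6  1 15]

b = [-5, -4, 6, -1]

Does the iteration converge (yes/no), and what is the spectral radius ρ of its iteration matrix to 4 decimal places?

yes, ρ = 0.6140

Write A = D+L+U with D = diag(14, 17, 18, 15).
Jacobi: T = -D⁻¹(L+U), T[0,3] = -(4)/(14) = -0.2857; T[0,0] = 0.
  T[0,:] = [+0.0000, +0.1429, -0.2857, -0.2857]
  T[1,:] = [+0.3529, +0.0000, +0.1765, -0.1765]
  T[2,:] = [-0.3333, +0.3333, +0.0000, -0.0556]
  T[3,:] = [-0.2667, +0.4000, -0.0667, +0.0000]
|eigenvalues of T|: 0.6140, 0.3065, 0.3065, 0.1489.
ρ = 0.6140; 0.6140 < 1, so it converges for any x₀.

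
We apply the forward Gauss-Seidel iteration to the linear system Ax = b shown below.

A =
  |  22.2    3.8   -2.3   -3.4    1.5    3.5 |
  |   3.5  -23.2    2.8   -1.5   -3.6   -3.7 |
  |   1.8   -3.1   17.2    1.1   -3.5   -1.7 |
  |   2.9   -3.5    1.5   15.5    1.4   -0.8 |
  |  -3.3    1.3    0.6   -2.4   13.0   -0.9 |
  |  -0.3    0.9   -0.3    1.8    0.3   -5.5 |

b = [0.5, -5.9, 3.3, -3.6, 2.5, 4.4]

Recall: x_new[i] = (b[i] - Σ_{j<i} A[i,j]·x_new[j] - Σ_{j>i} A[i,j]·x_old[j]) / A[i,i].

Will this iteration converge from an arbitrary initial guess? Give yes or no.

A = D + L + U where D = diag(22.2, -23.2, 17.2, 15.5, 13, -5.5).
GS T = -(D+L)⁻¹U: row 0 first, T[0,3] = -(-3.4)/(22.2) = +0.1532; later rows by forward substitution.
  T[0,:] = [+0.0000 -0.1712 +0.1036 +0.1532 -0.0676 -0.1577]
  T[1,:] = [+0.0000 -0.0258 +0.1363 -0.0416 -0.1654 -0.1833]
  T[2,:] = [+0.0000 +0.0133 +0.0137 -0.0875 +0.1808 +0.0823]
  T[3,:] = [+0.0000 +0.0249 +0.0101 -0.0296 -0.1325 +0.0318]
  T[4,:] = [+0.0000 -0.0369 +0.0139 +0.0416 -0.0334 +0.0496]
  T[5,:] = [+0.0000 +0.0105 +0.0200 -0.0178 -0.0784 -0.0128]
|λ(T)| sorted: 0.1532, 0.1152, 0.1152, 0.0393, 0.0056, 0.0000.
ρ(T) = max|λ| = 0.1532; 0.1532 < 1, so it converges for any x₀.

yes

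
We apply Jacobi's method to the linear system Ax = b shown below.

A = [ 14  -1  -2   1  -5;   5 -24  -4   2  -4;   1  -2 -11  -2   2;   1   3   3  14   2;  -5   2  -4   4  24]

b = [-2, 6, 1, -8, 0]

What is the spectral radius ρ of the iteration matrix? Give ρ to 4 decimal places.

Let D = diag(14, -24, -11, 14, 24); L, U the strict triangles.
T_J = -D⁻¹(L+U): T[3,0] = -(1)/(14) = -0.0714; T[3,3] = 0.
  T[0,:] = [+0.0000  +0.0714  +0.1429  -0.0714  +0.3571]
  T[1,:] = [+0.2083  +0.0000  -0.1667  +0.0833  -0.1667]
  T[2,:] = [+0.0909  -0.1818  +0.0000  -0.1818  +0.1818]
  T[3,:] = [-0.0714  -0.2143  -0.2143  +0.0000  -0.1429]
  T[4,:] = [+0.2083  -0.0833  +0.1667  -0.1667  +0.0000]
moduli |λ_i(T)| = 0.5030, 0.4014, 0.1967, 0.0643, 0.0643.
ρ(T) = max|λ| = 0.5030; 0.5030 < 1: convergent.

0.5030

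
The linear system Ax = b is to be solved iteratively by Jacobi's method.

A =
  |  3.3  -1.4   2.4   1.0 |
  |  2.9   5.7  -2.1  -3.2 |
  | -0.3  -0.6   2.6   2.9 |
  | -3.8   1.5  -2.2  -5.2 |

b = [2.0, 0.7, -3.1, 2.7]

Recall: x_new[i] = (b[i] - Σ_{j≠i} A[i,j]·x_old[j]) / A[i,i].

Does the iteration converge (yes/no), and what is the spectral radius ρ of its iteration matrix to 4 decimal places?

no, ρ = 1.1832

Diagonal D = diag(3.3, 5.7, 2.6, -5.2); L, U strict lower/upper.
Jacobi T = -D⁻¹(L+U): T[1,2] = -(-2.1)/(5.7) = +0.3684; T[1,1] = 0.
  T[0,:] = [+0.0000, +0.4242, -0.7273, -0.3030]
  T[1,:] = [-0.5088, +0.0000, +0.3684, +0.5614]
  T[2,:] = [+0.1154, +0.2308, +0.0000, -1.1154]
  T[3,:] = [-0.7308, +0.2885, -0.4231, +0.0000]
|eigenvalues of T|: 1.1832, 0.7390, 0.7390, 0.2219.
spectral radius ρ = 1.1832; 1.1832 > 1, so it fails to converge.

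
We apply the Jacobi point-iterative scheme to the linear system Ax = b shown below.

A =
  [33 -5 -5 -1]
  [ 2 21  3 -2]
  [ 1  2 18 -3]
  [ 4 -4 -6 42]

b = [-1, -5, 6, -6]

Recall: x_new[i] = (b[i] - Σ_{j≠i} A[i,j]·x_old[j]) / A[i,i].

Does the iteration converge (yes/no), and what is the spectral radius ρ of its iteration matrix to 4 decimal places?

Let D = diag(33, 21, 18, 42); L, U the strict triangles.
Jacobi: T = -D⁻¹(L+U), T[1,3] = -(-2)/(21) = +0.0952; T[1,1] = 0.
  T[0,:] = [+0.0000, +0.1515, +0.1515, +0.0303]
  T[1,:] = [-0.0952, +0.0000, -0.1429, +0.0952]
  T[2,:] = [-0.0556, -0.1111, +0.0000, +0.1667]
  T[3,:] = [-0.0952, +0.0952, +0.1429, +0.0000]
|roots of det(T-λI)|: 0.2390, 0.1425, 0.1425, 0.1417.
ρ = 0.2390; 0.2390 < 1, so it converges for any x₀.

yes, ρ = 0.2390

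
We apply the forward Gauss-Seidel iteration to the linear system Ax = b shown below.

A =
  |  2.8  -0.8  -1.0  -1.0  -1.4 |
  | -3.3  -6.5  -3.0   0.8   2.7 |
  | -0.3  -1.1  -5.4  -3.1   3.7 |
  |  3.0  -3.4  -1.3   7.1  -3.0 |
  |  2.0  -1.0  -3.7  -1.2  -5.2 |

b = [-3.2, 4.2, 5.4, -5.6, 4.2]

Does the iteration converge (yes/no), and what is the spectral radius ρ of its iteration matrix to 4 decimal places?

no, ρ = 1.2779

Write A = D+L+U with D = diag(2.8, -6.5, -5.4, 7.1, -5.2).
Gauss-Seidel: T = -(D+L)⁻¹U, row 0 first, T[0,4] = -(-1.4)/(2.8) = +0.5000; later rows by forward substitution.
  T[0,:] = [+0.0000 +0.2857 +0.3571 +0.3571 +0.5000]
  T[1,:] = [+0.0000 -0.1451 -0.6429 -0.0582 +0.1615]
  T[2,:] = [+0.0000 +0.0137 +0.1111 -0.5821 +0.6245]
  T[3,:] = [+0.0000 -0.1877 -0.4384 -0.2854 +0.4030]
  T[4,:] = [+0.0000 +0.1714 +0.2831 +0.6286 -0.3761]
|eigenvalues of T|: 1.2779, 0.3059, 0.3059, 0.1029, 0.0000.
spectral radius ρ = 1.2779; 1.2779 > 1: divergent.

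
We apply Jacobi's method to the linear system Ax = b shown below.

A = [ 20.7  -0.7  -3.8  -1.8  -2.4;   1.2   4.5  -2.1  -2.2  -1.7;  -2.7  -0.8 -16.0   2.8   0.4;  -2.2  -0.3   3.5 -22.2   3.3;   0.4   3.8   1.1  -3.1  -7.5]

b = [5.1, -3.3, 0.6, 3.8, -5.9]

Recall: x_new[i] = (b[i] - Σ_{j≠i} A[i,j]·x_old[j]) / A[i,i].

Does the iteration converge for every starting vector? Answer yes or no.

yes

Let D = diag(20.7, 4.5, -16, -22.2, -7.5); L, U the strict triangles.
Jacobi: T = -D⁻¹(L+U), T[3,2] = -(3.5)/(-22.2) = +0.1577; T[3,3] = 0.
  T[0,:] = [+0.0000 +0.0338 +0.1836 +0.0870 +0.1159]
  T[1,:] = [-0.2667 +0.0000 +0.4667 +0.4889 +0.3778]
  T[2,:] = [-0.1688 -0.0500 +0.0000 +0.1750 +0.0250]
  T[3,:] = [-0.0991 -0.0135 +0.1577 +0.0000 +0.1486]
  T[4,:] = [+0.0533 +0.5067 +0.1467 -0.4133 +0.0000]
eigenvalue magnitudes: 0.3598, 0.2800, 0.2800, 0.0619, 0.0619.
ρ = 0.3598; 0.3598 < 1: convergent.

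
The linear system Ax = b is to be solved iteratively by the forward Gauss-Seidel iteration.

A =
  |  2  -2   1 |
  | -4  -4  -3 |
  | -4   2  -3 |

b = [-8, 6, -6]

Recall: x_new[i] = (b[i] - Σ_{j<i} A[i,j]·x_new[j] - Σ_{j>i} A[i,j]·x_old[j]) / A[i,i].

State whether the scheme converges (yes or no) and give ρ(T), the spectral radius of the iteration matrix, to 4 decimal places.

Write A = D+L+U with D = diag(2, -4, -3).
GS T = -(D+L)⁻¹U: row 0 first, T[0,2] = -(1)/(2) = -0.5000; later rows by forward substitution.
  T[0,:] = [+0.0000, +1.0000, -0.5000]
  T[1,:] = [+0.0000, -1.0000, -0.2500]
  T[2,:] = [+0.0000, -2.0000, +0.5000]
eigenvalue magnitudes: 1.2808, 0.7808, 0.0000.
ρ = 1.2808; 1.2808 > 1, so it fails to converge.

no, ρ = 1.2808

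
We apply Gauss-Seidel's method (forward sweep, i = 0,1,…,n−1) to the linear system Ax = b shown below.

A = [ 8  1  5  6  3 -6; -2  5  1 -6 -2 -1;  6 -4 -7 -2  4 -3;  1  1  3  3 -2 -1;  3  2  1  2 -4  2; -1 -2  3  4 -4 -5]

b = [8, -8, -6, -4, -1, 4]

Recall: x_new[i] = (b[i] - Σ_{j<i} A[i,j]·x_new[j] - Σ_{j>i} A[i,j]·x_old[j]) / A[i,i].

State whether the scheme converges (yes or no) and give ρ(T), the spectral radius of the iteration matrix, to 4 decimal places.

Split A = D + L + U, D = diag(8, 5, -7, 3, -4, -5).
GS T = -(D+L)⁻¹U: row 0 first, T[0,3] = -(6)/(8) = -0.7500; later rows by forward substitution.
  T[0,:] = [+0.0000 -0.1250 -0.6250 -0.7500 -0.3750 +0.7500]
  T[1,:] = [+0.0000 -0.0500 -0.4500 +0.9000 +0.2500 +0.5000]
  T[2,:] = [+0.0000 -0.0786 -0.2786 -1.4429 +0.1071 -0.0714]
  T[3,:] = [+0.0000 +0.1369 +0.6369 +1.3929 +0.6012 -0.0119]
  T[4,:] = [+0.0000 -0.0699 -0.4449 +0.2232 +0.1711 +1.2887]
  T[5,:] = [+0.0000 +0.1633 +1.0033 -0.1400 +0.3833 -1.4333]
eigenvalue magnitudes: 1.5246, 0.8542, 0.8542, 0.3347, 0.0013, 0.0000.
spectral radius ρ = 1.5246; 1.5246 > 1: divergent.

no, ρ = 1.5246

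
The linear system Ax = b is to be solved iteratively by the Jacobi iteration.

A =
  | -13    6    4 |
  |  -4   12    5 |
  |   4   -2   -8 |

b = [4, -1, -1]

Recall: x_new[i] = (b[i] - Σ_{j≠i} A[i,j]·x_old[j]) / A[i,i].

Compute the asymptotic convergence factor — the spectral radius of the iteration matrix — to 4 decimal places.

Let D = diag(-13, 12, -8); L, U the strict triangles.
Jacobi: T = -D⁻¹(L+U), T[0,2] = -(4)/(-13) = +0.3077; T[0,0] = 0.
  T[0,:] = [+0.0000  +0.4615  +0.3077]
  T[1,:] = [+0.3333  +0.0000  -0.4167]
  T[2,:] = [+0.5000  -0.2500  +0.0000]
moduli |λ_i(T)| = 0.7568, 0.4012, 0.4012.
spectral radius ρ = 0.7568; 0.7568 < 1 ⇒ converges.

0.7568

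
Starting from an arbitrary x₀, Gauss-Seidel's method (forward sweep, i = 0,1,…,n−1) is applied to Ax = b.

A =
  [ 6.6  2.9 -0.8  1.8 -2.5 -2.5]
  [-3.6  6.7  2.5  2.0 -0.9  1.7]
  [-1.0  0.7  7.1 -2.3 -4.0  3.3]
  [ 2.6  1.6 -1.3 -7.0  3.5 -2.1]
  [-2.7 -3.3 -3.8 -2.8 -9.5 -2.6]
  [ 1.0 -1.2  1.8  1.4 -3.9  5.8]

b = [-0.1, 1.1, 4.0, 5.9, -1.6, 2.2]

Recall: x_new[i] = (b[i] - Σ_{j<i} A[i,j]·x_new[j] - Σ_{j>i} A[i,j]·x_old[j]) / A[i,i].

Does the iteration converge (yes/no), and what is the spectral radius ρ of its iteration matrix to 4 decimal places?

A = D + L + U where D = diag(6.6, 6.7, 7.1, -7, -9.5, 5.8).
T_GS = -(D+L)⁻¹U: row 0 first, T[0,2] = -(-0.8)/(6.6) = +0.1212; later rows by forward substitution.
  T[0,:] = [+0.0000, -0.4394, +0.1212, -0.2727, +0.3788, +0.3788]
  T[1,:] = [+0.0000, -0.2361, -0.3080, -0.4450, +0.3379, -0.0502]
  T[2,:] = [+0.0000, -0.0386, +0.0474, +0.3294, +0.5834, -0.4065]
  T[3,:] = [+0.0000, -0.2100, -0.0342, -0.2642, +0.6096, -0.0953]
  T[4,:] = [+0.0000, +0.2842, +0.0636, +0.1782, -0.6380, -0.1732]
  T[5,:] = [+0.0000, +0.2807, -0.0483, +0.0363, -0.7526, -0.0430]
eigenvalue magnitudes: 1.1325, 0.3868, 0.1512, 0.1376, 0.1376, 0.0000.
ρ(T) = max|λ| = 1.1325; 1.1325 > 1: divergent.

no, ρ = 1.1325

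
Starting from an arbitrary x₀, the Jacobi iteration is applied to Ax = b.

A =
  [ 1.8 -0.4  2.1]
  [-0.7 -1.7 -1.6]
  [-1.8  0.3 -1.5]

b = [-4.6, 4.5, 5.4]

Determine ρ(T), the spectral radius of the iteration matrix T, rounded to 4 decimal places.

Let D = diag(1.8, -1.7, -1.5); L, U the strict triangles.
Jacobi T = -D⁻¹(L+U): T[0,1] = -(-0.4)/(1.8) = +0.2222; T[0,0] = 0.
  T[0,:] = [+0.0000  +0.2222  -1.1667]
  T[1,:] = [-0.4118  +0.0000  -0.9412]
  T[2,:] = [-1.2000  +0.2000  +0.0000]
|eigenvalues of T|: 1.1884, 0.8413, 0.3471.
ρ(T) = max|λ| = 1.1884; 1.1884 > 1 ⇒ diverges.

1.1884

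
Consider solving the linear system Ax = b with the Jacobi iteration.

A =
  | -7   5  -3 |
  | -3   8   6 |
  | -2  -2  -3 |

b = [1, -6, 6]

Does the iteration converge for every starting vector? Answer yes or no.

Split A = D + L + U, D = diag(-7, 8, -3).
T_J = -D⁻¹(L+U): T[0,2] = -(-3)/(-7) = -0.4286; T[0,0] = 0.
  T[0,:] = [+0.0000  +0.7143  -0.4286]
  T[1,:] = [+0.3750  +0.0000  -0.7500]
  T[2,:] = [-0.6667  -0.6667  +0.0000]
eigenvalue magnitudes: 1.2002, 0.6220, 0.6220.
ρ(T) = max|λ| = 1.2002; 1.2002 > 1 ⇒ diverges.

no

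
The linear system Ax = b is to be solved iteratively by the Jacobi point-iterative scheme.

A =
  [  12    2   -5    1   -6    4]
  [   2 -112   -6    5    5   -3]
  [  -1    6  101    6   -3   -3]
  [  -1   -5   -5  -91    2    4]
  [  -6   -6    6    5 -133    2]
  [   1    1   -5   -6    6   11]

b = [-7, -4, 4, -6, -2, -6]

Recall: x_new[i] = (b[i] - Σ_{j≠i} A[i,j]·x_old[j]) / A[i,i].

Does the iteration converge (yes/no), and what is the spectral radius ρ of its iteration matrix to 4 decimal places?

yes, ρ = 0.3179

Diagonal D = diag(12, -112, 101, -91, -133, 11); L, U strict lower/upper.
Jacobi: T = -D⁻¹(L+U), T[2,4] = -(-3)/(101) = +0.0297; T[2,2] = 0.
  T[0,:] = [+0.0000, -0.1667, +0.4167, -0.0833, +0.5000, -0.3333]
  T[1,:] = [+0.0179, +0.0000, -0.0536, +0.0446, +0.0446, -0.0268]
  T[2,:] = [+0.0099, -0.0594, +0.0000, -0.0594, +0.0297, +0.0297]
  T[3,:] = [-0.0110, -0.0549, -0.0549, +0.0000, +0.0220, +0.0440]
  T[4,:] = [-0.0451, -0.0451, +0.0451, +0.0376, +0.0000, +0.0150]
  T[5,:] = [-0.0909, -0.0909, +0.4545, +0.5455, -0.5455, +0.0000]
|λ(T)| sorted: 0.3179, 0.1428, 0.1428, 0.1003, 0.1003, 0.0033.
ρ(T) = max|λ| = 0.3179; 0.3179 < 1, so it converges for any x₀.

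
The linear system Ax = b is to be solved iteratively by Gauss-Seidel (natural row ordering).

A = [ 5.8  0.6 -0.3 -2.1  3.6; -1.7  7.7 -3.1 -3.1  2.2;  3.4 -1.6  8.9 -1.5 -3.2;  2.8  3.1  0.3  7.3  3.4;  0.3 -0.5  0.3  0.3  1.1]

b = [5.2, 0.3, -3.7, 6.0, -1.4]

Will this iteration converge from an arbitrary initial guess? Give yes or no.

Write A = D+L+U with D = diag(5.8, 7.7, 8.9, 7.3, 1.1).
Gauss-Seidel: T = -(D+L)⁻¹U, row 0 first, T[0,4] = -(3.6)/(5.8) = -0.6207; later rows by forward substitution.
  T[0,:] = [+0.0000 -0.1034 +0.0517 +0.3621 -0.6207]
  T[1,:] = [+0.0000 -0.0228 +0.4140 +0.4825 -0.4227]
  T[2,:] = [+0.0000 +0.0354 +0.0547 +0.1170 +0.5207]
  T[3,:] = [+0.0000 +0.0479 -0.1979 -0.3486 -0.0696]
  T[4,:] = [+0.0000 -0.0049 +0.2131 +0.1838 -0.1459]
|λ(T)| sorted: 0.5371, 0.2244, 0.1891, 0.0391, 0.0000.
ρ(T) = max|λ| = 0.5371; 0.5371 < 1 ⇒ converges.

yes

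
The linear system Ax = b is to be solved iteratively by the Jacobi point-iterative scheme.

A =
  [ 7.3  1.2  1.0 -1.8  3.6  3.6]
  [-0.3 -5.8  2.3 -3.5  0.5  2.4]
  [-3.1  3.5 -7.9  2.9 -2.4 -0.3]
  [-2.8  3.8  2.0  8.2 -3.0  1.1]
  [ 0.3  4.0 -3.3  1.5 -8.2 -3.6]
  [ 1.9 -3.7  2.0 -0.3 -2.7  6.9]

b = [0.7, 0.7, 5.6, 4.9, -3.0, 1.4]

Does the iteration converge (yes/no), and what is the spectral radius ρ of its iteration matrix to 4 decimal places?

no, ρ = 1.1779

A = D + L + U where D = diag(7.3, -5.8, -7.9, 8.2, -8.2, 6.9).
T_J = -D⁻¹(L+U): T[4,5] = -(-3.6)/(-8.2) = -0.4390; T[4,4] = 0.
  T[0,:] = [+0.0000  -0.1644  -0.1370  +0.2466  -0.4932  -0.4932]
  T[1,:] = [-0.0517  +0.0000  +0.3966  -0.6034  +0.0862  +0.4138]
  T[2,:] = [-0.3924  +0.4430  +0.0000  +0.3671  -0.3038  -0.0380]
  T[3,:] = [+0.3415  -0.4634  -0.2439  +0.0000  +0.3659  -0.1341]
  T[4,:] = [+0.0366  +0.4878  -0.4024  +0.1829  +0.0000  -0.4390]
  T[5,:] = [-0.2754  +0.5362  -0.2899  +0.0435  +0.3913  +0.0000]
eigenvalue magnitudes: 1.1779, 0.9701, 0.5674, 0.5674, 0.1508, 0.0041.
ρ = 1.1779; 1.1779 > 1 ⇒ diverges.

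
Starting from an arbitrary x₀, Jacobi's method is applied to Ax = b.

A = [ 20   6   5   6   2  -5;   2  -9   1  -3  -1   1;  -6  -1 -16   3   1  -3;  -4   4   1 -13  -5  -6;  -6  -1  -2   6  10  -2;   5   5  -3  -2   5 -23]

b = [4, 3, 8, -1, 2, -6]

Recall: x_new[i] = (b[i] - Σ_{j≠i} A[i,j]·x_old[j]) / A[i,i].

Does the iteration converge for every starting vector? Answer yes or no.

yes

Write A = D+L+U with D = diag(20, -9, -16, -13, 10, -23).
Jacobi T = -D⁻¹(L+U): T[5,4] = -(5)/(-23) = +0.2174; T[5,5] = 0.
  T[0,:] = [+0.0000  -0.3000  -0.2500  -0.3000  -0.1000  +0.2500]
  T[1,:] = [+0.2222  +0.0000  +0.1111  -0.3333  -0.1111  +0.1111]
  T[2,:] = [-0.3750  -0.0625  +0.0000  +0.1875  +0.0625  -0.1875]
  T[3,:] = [-0.3077  +0.3077  +0.0769  +0.0000  -0.3846  -0.4615]
  T[4,:] = [+0.6000  +0.1000  +0.2000  -0.6000  +0.0000  +0.2000]
  T[5,:] = [+0.2174  +0.2174  -0.1304  -0.0870  +0.2174  +0.0000]
eigenvalue magnitudes: 0.8296, 0.5424, 0.5424, 0.3070, 0.1820, 0.0290.
spectral radius ρ = 0.8296; 0.8296 < 1 ⇒ converges.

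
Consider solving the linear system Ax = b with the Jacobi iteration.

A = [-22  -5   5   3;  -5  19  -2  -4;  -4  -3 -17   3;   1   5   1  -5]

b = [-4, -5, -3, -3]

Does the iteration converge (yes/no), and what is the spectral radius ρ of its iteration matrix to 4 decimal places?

A = D + L + U where D = diag(-22, 19, -17, -5).
Jacobi T = -D⁻¹(L+U): T[0,2] = -(5)/(-22) = +0.2273; T[0,0] = 0.
  T[0,:] = [+0.0000  -0.2273  +0.2273  +0.1364]
  T[1,:] = [+0.2632  +0.0000  +0.1053  +0.2105]
  T[2,:] = [-0.2353  -0.1765  +0.0000  +0.1765]
  T[3,:] = [+0.2000  +1.0000  +0.2000  +0.0000]
|eigenvalues of T|: 0.5260, 0.4150, 0.2989, 0.2989.
spectral radius ρ = 0.5260; 0.5260 < 1: convergent.

yes, ρ = 0.5260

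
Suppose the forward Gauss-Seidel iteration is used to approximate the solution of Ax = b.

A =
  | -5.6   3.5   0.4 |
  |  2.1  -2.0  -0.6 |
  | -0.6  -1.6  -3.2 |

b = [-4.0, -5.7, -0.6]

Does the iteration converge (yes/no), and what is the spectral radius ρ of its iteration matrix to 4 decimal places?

A = D + L + U where D = diag(-5.6, -2, -3.2).
Gauss-Seidel: T = -(D+L)⁻¹U, row 0 first, T[0,1] = -(3.5)/(-5.6) = +0.6250; later rows by forward substitution.
  T[0,:] = [+0.0000 +0.6250 +0.0714]
  T[1,:] = [+0.0000 +0.6562 -0.2250]
  T[2,:] = [+0.0000 -0.4453 +0.0991]
|eigenvalues of T|: 0.7993, 0.0440, 0.0000.
ρ = 0.7993; 0.7993 < 1: convergent.

yes, ρ = 0.7993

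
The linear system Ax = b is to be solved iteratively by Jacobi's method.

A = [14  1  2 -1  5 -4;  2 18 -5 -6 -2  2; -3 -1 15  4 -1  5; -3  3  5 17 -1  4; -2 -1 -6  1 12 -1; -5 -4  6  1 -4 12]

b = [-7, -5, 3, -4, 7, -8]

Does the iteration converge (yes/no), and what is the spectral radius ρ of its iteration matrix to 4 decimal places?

Split A = D + L + U, D = diag(14, 18, 15, 17, 12, 12).
Jacobi: T = -D⁻¹(L+U), T[1,4] = -(-2)/(18) = +0.1111; T[1,1] = 0.
  T[0,:] = [+0.0000 -0.0714 -0.1429 +0.0714 -0.3571 +0.2857]
  T[1,:] = [-0.1111 +0.0000 +0.2778 +0.3333 +0.1111 -0.1111]
  T[2,:] = [+0.2000 +0.0667 +0.0000 -0.2667 +0.0667 -0.3333]
  T[3,:] = [+0.1765 -0.1765 -0.2941 +0.0000 +0.0588 -0.2353]
  T[4,:] = [+0.1667 +0.0833 +0.5000 -0.0833 +0.0000 +0.0833]
  T[5,:] = [+0.4167 +0.3333 -0.5000 -0.0833 +0.3333 +0.0000]
|λ(T)| sorted: 0.8425, 0.4709, 0.3296, 0.3296, 0.3074, 0.3074.
ρ = 0.8425; 0.8425 < 1, so it converges for any x₀.

yes, ρ = 0.8425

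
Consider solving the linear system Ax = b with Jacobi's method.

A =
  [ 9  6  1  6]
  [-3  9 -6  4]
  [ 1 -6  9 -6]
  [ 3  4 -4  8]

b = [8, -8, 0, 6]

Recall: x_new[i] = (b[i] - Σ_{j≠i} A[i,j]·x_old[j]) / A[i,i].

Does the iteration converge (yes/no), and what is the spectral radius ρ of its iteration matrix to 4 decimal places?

no, ρ = 1.1206

Split A = D + L + U, D = diag(9, 9, 9, 8).
T_J = -D⁻¹(L+U): T[0,2] = -(1)/(9) = -0.1111; T[0,0] = 0.
  T[0,:] = [+0.0000 -0.6667 -0.1111 -0.6667]
  T[1,:] = [+0.3333 +0.0000 +0.6667 -0.4444]
  T[2,:] = [-0.1111 +0.6667 +0.0000 +0.6667]
  T[3,:] = [-0.3750 -0.5000 +0.5000 +0.0000]
|eigenvalues of T|: 1.1206, 0.7794, 0.4523, 0.1111.
ρ = 1.1206; 1.1206 > 1 ⇒ diverges.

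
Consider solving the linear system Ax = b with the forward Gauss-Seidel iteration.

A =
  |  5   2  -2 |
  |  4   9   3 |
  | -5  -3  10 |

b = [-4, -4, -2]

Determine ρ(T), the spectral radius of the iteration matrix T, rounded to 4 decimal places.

Diagonal D = diag(5, 9, 10); L, U strict lower/upper.
GS T = -(D+L)⁻¹U: row 0 first, T[0,2] = -(-2)/(5) = +0.4000; later rows by forward substitution.
  T[0,:] = [+0.0000  -0.4000  +0.4000]
  T[1,:] = [+0.0000  +0.1778  -0.5111]
  T[2,:] = [+0.0000  -0.1467  +0.0467]
|roots of det(T-λI)|: 0.3938, 0.1693, 0.0000.
ρ(T) = max|λ| = 0.3938; 0.3938 < 1, so it converges for any x₀.

0.3938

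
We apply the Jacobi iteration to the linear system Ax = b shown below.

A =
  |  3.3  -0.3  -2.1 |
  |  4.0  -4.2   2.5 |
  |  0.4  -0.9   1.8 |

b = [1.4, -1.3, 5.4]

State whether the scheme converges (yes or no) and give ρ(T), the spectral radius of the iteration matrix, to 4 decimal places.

Write A = D+L+U with D = diag(3.3, -4.2, 1.8).
Jacobi T = -D⁻¹(L+U): T[0,2] = -(-2.1)/(3.3) = +0.6364; T[0,0] = 0.
  T[0,:] = [+0.0000  +0.0909  +0.6364]
  T[1,:] = [+0.9524  +0.0000  +0.5952]
  T[2,:] = [-0.2222  +0.5000  +0.0000]
|roots of det(T-λI)|: 0.7837, 0.6094, 0.6094.
spectral radius ρ = 0.7837; 0.7837 < 1 ⇒ converges.

yes, ρ = 0.7837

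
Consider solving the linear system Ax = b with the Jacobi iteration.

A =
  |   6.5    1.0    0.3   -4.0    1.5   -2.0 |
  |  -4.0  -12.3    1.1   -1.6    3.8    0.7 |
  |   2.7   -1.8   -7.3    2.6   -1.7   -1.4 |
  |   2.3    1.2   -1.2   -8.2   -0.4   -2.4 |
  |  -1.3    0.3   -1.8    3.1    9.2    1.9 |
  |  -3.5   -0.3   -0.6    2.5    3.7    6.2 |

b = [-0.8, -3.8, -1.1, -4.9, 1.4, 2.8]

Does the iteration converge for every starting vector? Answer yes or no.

Let D = diag(6.5, -12.3, -7.3, -8.2, 9.2, 6.2); L, U the strict triangles.
Jacobi T = -D⁻¹(L+U): T[5,0] = -(-3.5)/(6.2) = +0.5645; T[5,5] = 0.
  T[0,:] = [+0.0000  -0.1538  -0.0462  +0.6154  -0.2308  +0.3077]
  T[1,:] = [-0.3252  +0.0000  +0.0894  -0.1301  +0.3089  +0.0569]
  T[2,:] = [+0.3699  -0.2466  +0.0000  +0.3562  -0.2329  -0.1918]
  T[3,:] = [+0.2805  +0.1463  -0.1463  +0.0000  -0.0488  -0.2927]
  T[4,:] = [+0.1413  -0.0326  +0.1957  -0.3370  +0.0000  -0.2065]
  T[5,:] = [+0.5645  +0.0484  +0.0968  -0.4032  -0.5968  +0.0000]
|λ(T)| sorted: 0.9350, 0.4651, 0.4651, 0.4196, 0.0403, 0.0338.
spectral radius ρ = 0.9350; 0.9350 < 1 ⇒ converges.

yes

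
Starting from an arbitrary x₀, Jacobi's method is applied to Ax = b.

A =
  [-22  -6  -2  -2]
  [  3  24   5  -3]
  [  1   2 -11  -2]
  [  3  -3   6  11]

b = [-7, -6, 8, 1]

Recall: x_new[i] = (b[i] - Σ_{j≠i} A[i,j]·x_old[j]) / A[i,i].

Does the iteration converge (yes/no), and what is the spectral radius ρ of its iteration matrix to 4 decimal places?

yes, ρ = 0.4410

Let D = diag(-22, 24, -11, 11); L, U the strict triangles.
Jacobi T = -D⁻¹(L+U): T[0,2] = -(-2)/(-22) = -0.0909; T[0,0] = 0.
  T[0,:] = [+0.0000 -0.2727 -0.0909 -0.0909]
  T[1,:] = [-0.1250 +0.0000 -0.2083 +0.1250]
  T[2,:] = [+0.0909 +0.1818 +0.0000 -0.1818]
  T[3,:] = [-0.2727 +0.2727 -0.5455 +0.0000]
|roots of det(T-λI)|: 0.4410, 0.3290, 0.1079, 0.1079.
ρ = 0.4410; 0.4410 < 1: convergent.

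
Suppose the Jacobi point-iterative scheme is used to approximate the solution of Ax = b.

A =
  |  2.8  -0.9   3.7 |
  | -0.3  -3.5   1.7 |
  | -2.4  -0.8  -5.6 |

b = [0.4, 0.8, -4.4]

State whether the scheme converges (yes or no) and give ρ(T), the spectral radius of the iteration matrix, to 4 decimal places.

yes, ρ = 0.7607

Diagonal D = diag(2.8, -3.5, -5.6); L, U strict lower/upper.
Jacobi: T = -D⁻¹(L+U), T[2,1] = -(-0.8)/(-5.6) = -0.1429; T[2,2] = 0.
  T[0,:] = [+0.0000 +0.3214 -1.3214]
  T[1,:] = [-0.0857 +0.0000 +0.4857]
  T[2,:] = [-0.4286 -0.1429 +0.0000]
eigenvalue magnitudes: 0.7607, 0.5685, 0.1921.
spectral radius ρ = 0.7607; 0.7607 < 1 ⇒ converges.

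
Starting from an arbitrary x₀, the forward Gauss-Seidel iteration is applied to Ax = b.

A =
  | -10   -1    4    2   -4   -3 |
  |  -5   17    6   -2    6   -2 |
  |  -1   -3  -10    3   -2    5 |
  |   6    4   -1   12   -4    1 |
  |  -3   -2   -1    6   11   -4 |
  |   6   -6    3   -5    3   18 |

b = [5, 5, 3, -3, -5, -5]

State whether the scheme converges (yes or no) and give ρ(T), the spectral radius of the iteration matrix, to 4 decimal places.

Diagonal D = diag(-10, 17, -10, 12, 11, 18); L, U strict lower/upper.
T_GS = -(D+L)⁻¹U: row 0 first, T[0,3] = -(2)/(-10) = +0.2000; later rows by forward substitution.
  T[0,:] = [+0.0000 -0.1000 +0.4000 +0.2000 -0.4000 -0.3000]
  T[1,:] = [+0.0000 -0.0294 -0.2353 +0.1765 -0.4706 +0.0294]
  T[2,:] = [+0.0000 +0.0188 +0.0306 +0.2271 -0.0188 +0.5212]
  T[3,:] = [+0.0000 +0.0614 -0.1190 -0.1399 +0.6886 +0.1003]
  T[4,:] = [+0.0000 -0.0644 +0.1340 +0.1836 -0.5720 +0.2798]
  T[5,:] = [+0.0000 +0.0482 -0.2723 -0.1151 +0.2662 +0.0042]
|λ(T)| sorted: 0.8406, 0.3689, 0.3689, 0.0612, 0.0612, 0.0000.
spectral radius ρ = 0.8406; 0.8406 < 1, so it converges for any x₀.

yes, ρ = 0.8406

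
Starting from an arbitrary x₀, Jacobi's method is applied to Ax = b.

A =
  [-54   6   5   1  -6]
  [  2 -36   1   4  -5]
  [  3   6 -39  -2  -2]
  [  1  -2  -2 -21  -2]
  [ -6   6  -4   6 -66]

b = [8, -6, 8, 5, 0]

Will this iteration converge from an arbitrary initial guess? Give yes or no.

yes

A = D + L + U where D = diag(-54, -36, -39, -21, -66).
Jacobi T = -D⁻¹(L+U): T[4,0] = -(-6)/(-66) = -0.0909; T[4,4] = 0.
  T[0,:] = [+0.0000 +0.1111 +0.0926 +0.0185 -0.1111]
  T[1,:] = [+0.0556 +0.0000 +0.0278 +0.1111 -0.1389]
  T[2,:] = [+0.0769 +0.1538 +0.0000 -0.0513 -0.0513]
  T[3,:] = [+0.0476 -0.0952 -0.0952 +0.0000 -0.0952]
  T[4,:] = [-0.0909 +0.0909 -0.0606 +0.0909 +0.0000]
|roots of det(T-λI)|: 0.2150, 0.1728, 0.1728, 0.1306, 0.0756.
spectral radius ρ = 0.2150; 0.2150 < 1, so it converges for any x₀.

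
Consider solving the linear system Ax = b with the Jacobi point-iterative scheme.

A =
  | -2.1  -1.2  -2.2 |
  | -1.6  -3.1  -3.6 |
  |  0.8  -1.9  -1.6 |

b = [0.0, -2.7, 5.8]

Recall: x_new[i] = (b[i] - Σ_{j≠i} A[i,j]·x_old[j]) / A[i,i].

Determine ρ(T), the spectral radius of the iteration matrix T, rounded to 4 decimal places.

A = D + L + U where D = diag(-2.1, -3.1, -1.6).
Jacobi T = -D⁻¹(L+U): T[1,2] = -(-3.6)/(-3.1) = -1.1613; T[1,1] = 0.
  T[0,:] = [+0.0000 -0.5714 -1.0476]
  T[1,:] = [-0.5161 +0.0000 -1.1613]
  T[2,:] = [+0.5000 -1.1875 +0.0000]
|λ(T)| sorted: 1.1880, 0.8967, 0.2913.
ρ(T) = max|λ| = 1.1880; 1.1880 > 1, so it fails to converge.

1.1880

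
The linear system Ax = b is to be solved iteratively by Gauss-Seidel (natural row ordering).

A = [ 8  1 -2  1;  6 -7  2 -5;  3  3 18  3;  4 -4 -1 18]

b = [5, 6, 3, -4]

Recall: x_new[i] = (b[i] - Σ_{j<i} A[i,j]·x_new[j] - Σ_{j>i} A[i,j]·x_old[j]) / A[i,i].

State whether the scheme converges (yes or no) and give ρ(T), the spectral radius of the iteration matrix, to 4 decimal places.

Diagonal D = diag(8, -7, 18, 18); L, U strict lower/upper.
Gauss-Seidel: T = -(D+L)⁻¹U, row 0 first, T[0,2] = -(-2)/(8) = +0.2500; later rows by forward substitution.
  T[0,:] = [+0.0000 -0.1250 +0.2500 -0.1250]
  T[1,:] = [+0.0000 -0.1071 +0.5000 -0.8214]
  T[2,:] = [+0.0000 +0.0387 -0.1250 -0.0089]
  T[3,:] = [+0.0000 +0.0061 +0.0486 -0.1553]
|eigenvalues of T|: 0.2759, 0.0692, 0.0692, 0.0000.
ρ = 0.2759; 0.2759 < 1: convergent.

yes, ρ = 0.2759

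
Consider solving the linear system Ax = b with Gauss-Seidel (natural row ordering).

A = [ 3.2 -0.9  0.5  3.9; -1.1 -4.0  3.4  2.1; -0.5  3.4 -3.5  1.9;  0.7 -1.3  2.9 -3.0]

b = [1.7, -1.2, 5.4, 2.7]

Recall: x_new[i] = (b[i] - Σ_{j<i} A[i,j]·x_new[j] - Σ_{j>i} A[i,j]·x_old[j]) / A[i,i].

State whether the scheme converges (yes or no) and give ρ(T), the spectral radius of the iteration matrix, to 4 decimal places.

no, ρ = 1.6355

Write A = D+L+U with D = diag(3.2, -4, -3.5, -3).
T_GS = -(D+L)⁻¹U: row 0 first, T[0,2] = -(0.5)/(3.2) = -0.1562; later rows by forward substitution.
  T[0,:] = [+0.0000  +0.2812  -0.1562  -1.2188]
  T[1,:] = [+0.0000  -0.0773  +0.8930  +0.8602]
  T[2,:] = [+0.0000  -0.1153  +0.8898  +1.5525]
  T[3,:] = [+0.0000  -0.0123  +0.4367  +0.8437]
eigenvalue magnitudes: 1.6355, 0.1361, 0.1361, 0.0000.
spectral radius ρ = 1.6355; 1.6355 > 1, so it fails to converge.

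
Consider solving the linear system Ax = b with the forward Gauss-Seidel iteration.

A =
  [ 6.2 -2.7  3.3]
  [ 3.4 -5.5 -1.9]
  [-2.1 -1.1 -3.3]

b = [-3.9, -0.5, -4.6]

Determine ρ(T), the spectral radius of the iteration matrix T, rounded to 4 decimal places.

0.9351

Let D = diag(6.2, -5.5, -3.3); L, U the strict triangles.
GS T = -(D+L)⁻¹U: row 0 first, T[0,1] = -(-2.7)/(6.2) = +0.4355; later rows by forward substitution.
  T[0,:] = [+0.0000 +0.4355 -0.5323]
  T[1,:] = [+0.0000 +0.2692 -0.6745]
  T[2,:] = [+0.0000 -0.3669 +0.5635]
|roots of det(T-λI)|: 0.9351, 0.1024, 0.0000.
spectral radius ρ = 0.9351; 0.9351 < 1 ⇒ converges.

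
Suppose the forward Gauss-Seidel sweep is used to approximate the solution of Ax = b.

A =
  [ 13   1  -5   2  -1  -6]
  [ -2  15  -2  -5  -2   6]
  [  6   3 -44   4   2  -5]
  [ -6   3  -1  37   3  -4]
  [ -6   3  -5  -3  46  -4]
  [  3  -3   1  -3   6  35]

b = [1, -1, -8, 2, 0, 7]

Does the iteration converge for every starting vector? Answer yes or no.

yes

A = D + L + U where D = diag(13, 15, -44, 37, 46, 35).
Gauss-Seidel: T = -(D+L)⁻¹U, row 0 first, T[0,4] = -(-1)/(13) = +0.0769; later rows by forward substitution.
  T[0,:] = [+0.0000 -0.0769 +0.3846 -0.1538 +0.0769 +0.4615]
  T[1,:] = [+0.0000 -0.0103 +0.1846 +0.3128 +0.1436 -0.3385]
  T[2,:] = [+0.0000 -0.0112 +0.0650 +0.0913 +0.0657 -0.0738]
  T[3,:] = [+0.0000 -0.0119 +0.0492 -0.0478 -0.0785 +0.2084]
  T[4,:] = [+0.0000 -0.0114 +0.0484 -0.0337 +0.0027 +0.1748]
  T[5,:] = [+0.0000 +0.0070 -0.0231 +0.0391 -0.0034 -0.0786]
moduli |λ_i(T)| = 0.1816, 0.0489, 0.0489, 0.0360, 0.0360, 0.0000.
ρ = 0.1816; 0.1816 < 1 ⇒ converges.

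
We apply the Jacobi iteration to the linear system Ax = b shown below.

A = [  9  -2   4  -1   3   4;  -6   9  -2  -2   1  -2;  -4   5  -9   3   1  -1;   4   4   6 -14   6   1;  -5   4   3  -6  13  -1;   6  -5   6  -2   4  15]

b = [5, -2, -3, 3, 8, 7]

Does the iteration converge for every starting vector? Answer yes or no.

Let D = diag(9, 9, -9, -14, 13, 15); L, U the strict triangles.
Jacobi T = -D⁻¹(L+U): T[0,3] = -(-1)/(9) = +0.1111; T[0,0] = 0.
  T[0,:] = [+0.0000  +0.2222  -0.4444  +0.1111  -0.3333  -0.4444]
  T[1,:] = [+0.6667  +0.0000  +0.2222  +0.2222  -0.1111  +0.2222]
  T[2,:] = [-0.4444  +0.5556  +0.0000  +0.3333  +0.1111  -0.1111]
  T[3,:] = [+0.2857  +0.2857  +0.4286  +0.0000  +0.4286  +0.0714]
  T[4,:] = [+0.3846  -0.3077  -0.2308  +0.4615  +0.0000  +0.0769]
  T[5,:] = [-0.4000  +0.3333  -0.4000  +0.1333  -0.2667  +0.0000]
|λ(T)| sorted: 1.1207, 0.5233, 0.4746, 0.4746, 0.3932, 0.3932.
ρ = 1.1207; 1.1207 > 1, so it fails to converge.

no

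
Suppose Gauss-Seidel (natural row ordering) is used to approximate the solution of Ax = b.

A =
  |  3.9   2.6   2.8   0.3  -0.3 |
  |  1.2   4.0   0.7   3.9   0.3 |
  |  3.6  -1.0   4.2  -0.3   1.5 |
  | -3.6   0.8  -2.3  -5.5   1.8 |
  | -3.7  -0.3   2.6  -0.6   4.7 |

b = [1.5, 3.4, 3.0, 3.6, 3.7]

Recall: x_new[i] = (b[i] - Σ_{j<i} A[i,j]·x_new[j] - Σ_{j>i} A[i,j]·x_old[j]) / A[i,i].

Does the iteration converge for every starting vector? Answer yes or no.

no

Split A = D + L + U, D = diag(3.9, 4, 4.2, -5.5, 4.7).
Gauss-Seidel: T = -(D+L)⁻¹U, row 0 first, T[0,1] = -(2.6)/(3.9) = -0.6667; later rows by forward substitution.
  T[0,:] = [+0.0000 -0.6667 -0.7179 -0.0769 +0.0769]
  T[1,:] = [+0.0000 +0.2000 +0.0404 -0.9519 -0.0981]
  T[2,:] = [+0.0000 +0.6190 +0.6250 -0.0893 -0.4464]
  T[3,:] = [+0.0000 +0.2066 +0.2144 -0.0508 +0.4493]
  T[4,:] = [+0.0000 -0.8281 -0.8810 -0.0784 +0.3586]
moduli |λ_i(T)| = 1.3246, 0.6045, 0.6045, 0.0044, 0.0000.
spectral radius ρ = 1.3246; 1.3246 > 1: divergent.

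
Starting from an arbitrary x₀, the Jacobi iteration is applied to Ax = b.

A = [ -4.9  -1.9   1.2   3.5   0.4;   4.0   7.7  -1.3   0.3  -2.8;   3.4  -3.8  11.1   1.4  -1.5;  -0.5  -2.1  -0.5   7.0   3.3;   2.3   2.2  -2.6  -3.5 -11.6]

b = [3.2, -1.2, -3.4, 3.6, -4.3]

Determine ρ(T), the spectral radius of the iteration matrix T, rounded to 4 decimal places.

0.8757

Let D = diag(-4.9, 7.7, 11.1, 7, -11.6); L, U the strict triangles.
Jacobi T = -D⁻¹(L+U): T[4,0] = -(2.3)/(-11.6) = +0.1983; T[4,4] = 0.
  T[0,:] = [+0.0000 -0.3878 +0.2449 +0.7143 +0.0816]
  T[1,:] = [-0.5195 +0.0000 +0.1688 -0.0390 +0.3636]
  T[2,:] = [-0.3063 +0.3423 +0.0000 -0.1261 +0.1351]
  T[3,:] = [+0.0714 +0.3000 +0.0714 +0.0000 -0.4714]
  T[4,:] = [+0.1983 +0.1897 -0.2241 -0.3017 +0.0000]
|λ(T)| sorted: 0.8757, 0.6110, 0.6110, 0.0725, 0.0568.
spectral radius ρ = 0.8757; 0.8757 < 1: convergent.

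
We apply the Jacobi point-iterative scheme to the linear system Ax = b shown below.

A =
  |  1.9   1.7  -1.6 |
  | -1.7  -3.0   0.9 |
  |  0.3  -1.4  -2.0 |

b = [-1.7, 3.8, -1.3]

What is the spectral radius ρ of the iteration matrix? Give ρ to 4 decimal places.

0.8719

Diagonal D = diag(1.9, -3, -2); L, U strict lower/upper.
T_J = -D⁻¹(L+U): T[0,2] = -(-1.6)/(1.9) = +0.8421; T[0,0] = 0.
  T[0,:] = [+0.0000  -0.8947  +0.8421]
  T[1,:] = [-0.5667  +0.0000  +0.3000]
  T[2,:] = [+0.1500  -0.7000  +0.0000]
|roots of det(T-λI)|: 0.8719, 0.5805, 0.5805.
ρ = 0.8719; 0.8719 < 1 ⇒ converges.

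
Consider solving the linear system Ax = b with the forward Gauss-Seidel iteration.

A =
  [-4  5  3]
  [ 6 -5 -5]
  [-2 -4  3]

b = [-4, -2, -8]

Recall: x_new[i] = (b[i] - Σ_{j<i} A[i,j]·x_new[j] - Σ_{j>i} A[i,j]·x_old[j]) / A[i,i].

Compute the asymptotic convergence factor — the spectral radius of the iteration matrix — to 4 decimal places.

1.1277

Write A = D+L+U with D = diag(-4, -5, 3).
T_GS = -(D+L)⁻¹U: row 0 first, T[0,1] = -(5)/(-4) = +1.2500; later rows by forward substitution.
  T[0,:] = [+0.0000 +1.2500 +0.7500]
  T[1,:] = [+0.0000 +1.5000 -0.1000]
  T[2,:] = [+0.0000 +2.8333 +0.3667]
|eigenvalues of T|: 1.1277, 0.7390, 0.0000.
ρ = 1.1277; 1.1277 > 1: divergent.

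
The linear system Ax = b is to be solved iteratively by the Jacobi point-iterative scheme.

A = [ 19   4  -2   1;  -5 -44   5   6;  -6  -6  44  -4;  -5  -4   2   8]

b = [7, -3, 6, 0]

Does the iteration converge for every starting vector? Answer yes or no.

Let D = diag(19, -44, 44, 8); L, U the strict triangles.
Jacobi T = -D⁻¹(L+U): T[0,3] = -(1)/(19) = -0.0526; T[0,0] = 0.
  T[0,:] = [+0.0000, -0.2105, +0.1053, -0.0526]
  T[1,:] = [-0.1136, +0.0000, +0.1136, +0.1364]
  T[2,:] = [+0.1364, +0.1364, +0.0000, +0.0909]
  T[3,:] = [+0.6250, +0.5000, -0.2500, +0.0000]
eigenvalue magnitudes: 0.3169, 0.2008, 0.2008, 0.0186.
spectral radius ρ = 0.3169; 0.3169 < 1, so it converges for any x₀.

yes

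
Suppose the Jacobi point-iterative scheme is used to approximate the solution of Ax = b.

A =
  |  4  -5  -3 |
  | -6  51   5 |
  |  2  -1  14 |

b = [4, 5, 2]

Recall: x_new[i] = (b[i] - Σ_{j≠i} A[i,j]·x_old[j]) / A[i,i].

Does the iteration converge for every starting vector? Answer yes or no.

A = D + L + U where D = diag(4, 51, 14).
Jacobi T = -D⁻¹(L+U): T[2,1] = -(-1)/(14) = +0.0714; T[2,2] = 0.
  T[0,:] = [+0.0000 +1.2500 +0.7500]
  T[1,:] = [+0.1176 +0.0000 -0.0980]
  T[2,:] = [-0.1429 +0.0714 +0.0000]
|λ(T)| sorted: 0.3256, 0.2704, 0.2704.
ρ = 0.3256; 0.3256 < 1 ⇒ converges.

yes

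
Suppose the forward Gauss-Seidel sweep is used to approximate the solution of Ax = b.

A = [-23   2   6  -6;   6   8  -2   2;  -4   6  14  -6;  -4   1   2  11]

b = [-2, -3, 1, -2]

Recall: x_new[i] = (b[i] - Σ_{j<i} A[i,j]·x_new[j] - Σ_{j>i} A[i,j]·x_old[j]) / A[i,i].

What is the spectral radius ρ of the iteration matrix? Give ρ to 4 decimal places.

0.2499

A = D + L + U where D = diag(-23, 8, 14, 11).
Gauss-Seidel: T = -(D+L)⁻¹U, row 0 first, T[0,1] = -(2)/(-23) = +0.0870; later rows by forward substitution.
  T[0,:] = [+0.0000 +0.0870 +0.2609 -0.2609]
  T[1,:] = [+0.0000 -0.0652 +0.0543 -0.0543]
  T[2,:] = [+0.0000 +0.0528 +0.0512 +0.3773]
  T[3,:] = [+0.0000 +0.0280 +0.0806 -0.1585]
|eigenvalues of T|: 0.2499, 0.1614, 0.0840, 0.0000.
ρ = 0.2499; 0.2499 < 1, so it converges for any x₀.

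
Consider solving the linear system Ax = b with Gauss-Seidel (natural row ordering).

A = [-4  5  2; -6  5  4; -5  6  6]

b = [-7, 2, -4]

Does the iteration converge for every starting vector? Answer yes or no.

Split A = D + L + U, D = diag(-4, 5, 6).
GS T = -(D+L)⁻¹U: row 0 first, T[0,2] = -(2)/(-4) = +0.5000; later rows by forward substitution.
  T[0,:] = [+0.0000 +1.2500 +0.5000]
  T[1,:] = [+0.0000 +1.5000 -0.2000]
  T[2,:] = [+0.0000 -0.4583 +0.6167]
eigenvalue magnitudes: 1.5938, 0.5229, 0.0000.
ρ(T) = max|λ| = 1.5938; 1.5938 > 1 ⇒ diverges.

no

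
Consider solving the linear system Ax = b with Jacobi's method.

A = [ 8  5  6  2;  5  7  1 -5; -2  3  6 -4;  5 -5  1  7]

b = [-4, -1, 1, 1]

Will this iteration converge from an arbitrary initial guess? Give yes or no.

no

Let D = diag(8, 7, 6, 7); L, U the strict triangles.
Jacobi: T = -D⁻¹(L+U), T[0,1] = -(5)/(8) = -0.6250; T[0,0] = 0.
  T[0,:] = [+0.0000 -0.6250 -0.7500 -0.2500]
  T[1,:] = [-0.7143 +0.0000 -0.1429 +0.7143]
  T[2,:] = [+0.3333 -0.5000 +0.0000 +0.6667]
  T[3,:] = [-0.7143 +0.7143 -0.1429 +0.0000]
|λ(T)| sorted: 1.2137, 0.7143, 0.5050, 0.5050.
spectral radius ρ = 1.2137; 1.2137 > 1: divergent.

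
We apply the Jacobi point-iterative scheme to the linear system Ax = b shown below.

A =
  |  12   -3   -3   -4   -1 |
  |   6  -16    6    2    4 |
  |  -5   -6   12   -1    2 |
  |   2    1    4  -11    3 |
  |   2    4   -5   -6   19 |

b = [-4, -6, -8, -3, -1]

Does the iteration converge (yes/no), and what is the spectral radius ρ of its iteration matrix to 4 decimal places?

Diagonal D = diag(12, -16, 12, -11, 19); L, U strict lower/upper.
T_J = -D⁻¹(L+U): T[3,1] = -(1)/(-11) = +0.0909; T[3,3] = 0.
  T[0,:] = [+0.0000  +0.2500  +0.2500  +0.3333  +0.0833]
  T[1,:] = [+0.3750  +0.0000  +0.3750  +0.1250  +0.2500]
  T[2,:] = [+0.4167  +0.5000  +0.0000  +0.0833  -0.1667]
  T[3,:] = [+0.1818  +0.0909  +0.3636  +0.0000  +0.2727]
  T[4,:] = [-0.1053  -0.2105  +0.2632  +0.3158  +0.0000]
moduli |λ_i(T)| = 0.8789, 0.3215, 0.3215, 0.2210, 0.2210.
ρ = 0.8789; 0.8789 < 1: convergent.

yes, ρ = 0.8789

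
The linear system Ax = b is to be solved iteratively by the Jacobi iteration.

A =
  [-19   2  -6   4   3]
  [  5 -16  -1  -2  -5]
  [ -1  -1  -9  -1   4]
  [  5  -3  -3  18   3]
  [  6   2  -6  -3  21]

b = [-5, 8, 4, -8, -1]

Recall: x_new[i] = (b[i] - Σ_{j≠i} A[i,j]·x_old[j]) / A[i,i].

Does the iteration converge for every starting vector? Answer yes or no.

Split A = D + L + U, D = diag(-19, -16, -9, 18, 21).
Jacobi: T = -D⁻¹(L+U), T[4,2] = -(-6)/(21) = +0.2857; T[4,4] = 0.
  T[0,:] = [+0.0000, +0.1053, -0.3158, +0.2105, +0.1579]
  T[1,:] = [+0.3125, +0.0000, -0.0625, -0.1250, -0.3125]
  T[2,:] = [-0.1111, -0.1111, +0.0000, -0.1111, +0.4444]
  T[3,:] = [-0.2778, +0.1667, +0.1667, +0.0000, -0.1667]
  T[4,:] = [-0.2857, -0.0952, +0.2857, +0.1429, +0.0000]
|eigenvalues of T|: 0.5569, 0.4081, 0.4081, 0.3255, 0.0152.
ρ = 0.5569; 0.5569 < 1 ⇒ converges.

yes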